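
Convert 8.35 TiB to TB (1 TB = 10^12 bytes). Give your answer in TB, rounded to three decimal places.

8.35 TiB = 8.35 × 2^40 bytes = 9,180,922,091,929.6 bytes
1 TB = 10^12 bytes = 1,000,000,000,000 bytes
9,180,922,091,929.6 / 1,000,000,000,000 = 9.181 TB

9.181 TB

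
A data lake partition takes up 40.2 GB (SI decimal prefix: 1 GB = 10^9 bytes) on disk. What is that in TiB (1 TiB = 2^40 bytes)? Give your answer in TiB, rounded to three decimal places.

0.037 TiB

40.2 GB = 40.2 × 10^9 bytes = 40,200,000,000 bytes
1 TiB = 1,099,511,627,776 bytes
40,200,000,000 / 1,099,511,627,776 = 0.037 TiB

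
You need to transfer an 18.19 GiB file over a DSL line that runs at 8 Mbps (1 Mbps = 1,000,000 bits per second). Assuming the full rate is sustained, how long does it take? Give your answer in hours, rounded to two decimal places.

18.19 GiB = 19,531,363,778.56 bytes = 156,250,910,228.48 bits
8 Mbps = 8,000,000 bits/s
time = 156,250,910,228.48 / 8,000,000 = 19,531.3638 s
19,531.3638 s / 3600 = 5.43 hours

5.43 hours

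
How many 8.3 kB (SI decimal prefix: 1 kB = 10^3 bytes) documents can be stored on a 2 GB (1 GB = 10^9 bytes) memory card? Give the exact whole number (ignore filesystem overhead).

Capacity: 2 GB = 2,000,000,000 bytes
Per item: 8.3 kB = 8,300 bytes
⌊2,000,000,000 / 8,300⌋ = 240,963

240,963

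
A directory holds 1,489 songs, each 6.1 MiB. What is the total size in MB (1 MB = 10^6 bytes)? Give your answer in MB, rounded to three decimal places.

9,524.111 MB

Total = 1,489 × 6.1 MiB = 9082.9 MiB
= 9082.9 × 1,048,576 bytes = 9,524,110,950.4 bytes
1 MB = 1,000,000 bytes
9,524,110,950.4 / 1,000,000 = 9,524.111 MB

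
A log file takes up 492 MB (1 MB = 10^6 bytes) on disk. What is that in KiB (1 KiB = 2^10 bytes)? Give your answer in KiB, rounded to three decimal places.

480,468.750 KiB

492 MB = 492 × 10^6 bytes = 492,000,000 bytes
1 KiB = 1,024 bytes
492,000,000 / 1,024 = 480,468.750 KiB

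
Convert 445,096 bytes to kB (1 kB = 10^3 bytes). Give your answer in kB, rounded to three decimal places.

445,096 bytes given.
1 kB = 10^3 bytes = 1,000 bytes
445,096 / 1,000 = 445.096 kB

445.096 kB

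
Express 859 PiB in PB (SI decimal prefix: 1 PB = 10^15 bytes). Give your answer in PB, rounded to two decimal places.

967.15 PB

859 PiB × 1,125,899,906,842,624 bytes/PiB = 967,148,019,977,814,016 bytes
1 PB = 10^15 bytes = 1,000,000,000,000,000 bytes
967,148,019,977,814,016 / 1,000,000,000,000,000 = 967.15 PB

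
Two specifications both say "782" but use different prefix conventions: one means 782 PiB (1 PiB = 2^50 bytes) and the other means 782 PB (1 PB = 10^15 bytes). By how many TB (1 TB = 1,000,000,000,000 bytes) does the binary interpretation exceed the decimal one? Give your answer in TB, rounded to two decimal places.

98,453.73 TB

782 PiB = 782 × 1,125,899,906,842,624 = 880,453,727,150,931,968 bytes
782 PB = 782 × 1,000,000,000,000,000 = 782,000,000,000,000,000 bytes
difference = 98,453,727,150,931,968 bytes
98,453,727,150,931,968 / 1,000,000,000,000 = 98,453.73 TB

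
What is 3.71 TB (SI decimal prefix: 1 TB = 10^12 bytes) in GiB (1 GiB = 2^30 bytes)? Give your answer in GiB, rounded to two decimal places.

3.71 TB = 3.71 × 10^12 bytes = 3,710,000,000,000 bytes
1 GiB = 2^30 bytes = 1,073,741,824 bytes
3,710,000,000,000 / 1,073,741,824 = 3,455.21 GiB

3,455.21 GiB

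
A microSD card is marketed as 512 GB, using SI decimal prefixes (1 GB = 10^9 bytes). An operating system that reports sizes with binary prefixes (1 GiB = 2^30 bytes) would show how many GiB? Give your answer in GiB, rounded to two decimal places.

476.84 GiB

512 GB × 1,000,000,000 bytes/GB = 512,000,000,000 bytes
1 GiB = 1,073,741,824 bytes
512,000,000,000 / 1,073,741,824 = 476.84 GiB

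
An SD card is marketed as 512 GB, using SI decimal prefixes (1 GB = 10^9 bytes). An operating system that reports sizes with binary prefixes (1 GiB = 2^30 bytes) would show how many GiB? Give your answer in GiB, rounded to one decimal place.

512 GB × 1,000,000,000 bytes/GB = 512,000,000,000 bytes
1 GiB = 2^30 bytes = 1,073,741,824 bytes
512,000,000,000 / 1,073,741,824 = 476.8 GiB

476.8 GiB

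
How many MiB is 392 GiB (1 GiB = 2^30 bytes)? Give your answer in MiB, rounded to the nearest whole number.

392 GiB × 1,073,741,824 bytes/GiB = 420,906,795,008 bytes
1 MiB = 2^20 bytes = 1,048,576 bytes
420,906,795,008 / 1,048,576 = 401,408 MiB

401,408 MiB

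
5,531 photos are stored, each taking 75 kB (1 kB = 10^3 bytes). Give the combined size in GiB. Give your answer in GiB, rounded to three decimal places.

Total = 5,531 × 75 kB = 414,825 kB
= 414,825 × 1,000 bytes = 414,825,000 bytes
1 GiB = 1,073,741,824 bytes
414,825,000 / 1,073,741,824 = 0.386 GiB

0.386 GiB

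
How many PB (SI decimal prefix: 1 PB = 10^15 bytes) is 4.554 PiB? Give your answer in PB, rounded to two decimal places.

5.13 PB

4.554 PiB = 4.554 × 2^50 bytes = 5,127,348,175,761,309.696 bytes
1 PB = 1,000,000,000,000,000 bytes
5,127,348,175,761,309.696 / 1,000,000,000,000,000 = 5.13 PB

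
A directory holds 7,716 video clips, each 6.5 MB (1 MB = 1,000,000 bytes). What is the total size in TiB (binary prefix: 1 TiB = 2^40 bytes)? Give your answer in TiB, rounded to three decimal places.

0.046 TiB

Total = 7,716 × 6.5 MB = 50,154 MB
= 50,154 × 1,000,000 bytes = 50,154,000,000 bytes
1 TiB = 1,099,511,627,776 bytes
50,154,000,000 / 1,099,511,627,776 = 0.046 TiB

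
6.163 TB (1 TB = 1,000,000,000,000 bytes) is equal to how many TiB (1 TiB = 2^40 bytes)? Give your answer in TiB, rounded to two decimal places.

5.61 TiB

6.163 TB = 6.163 × 10^12 bytes = 6,163,000,000,000 bytes
1 TiB = 2^40 bytes = 1,099,511,627,776 bytes
6,163,000,000,000 / 1,099,511,627,776 = 5.61 TiB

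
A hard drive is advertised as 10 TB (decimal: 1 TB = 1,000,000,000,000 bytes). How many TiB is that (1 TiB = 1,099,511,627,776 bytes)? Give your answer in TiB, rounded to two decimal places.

10 TB = 10 × 10^12 bytes = 10,000,000,000,000 bytes
1 TiB = 2^40 bytes = 1,099,511,627,776 bytes
10,000,000,000,000 / 1,099,511,627,776 = 9.09 TiB

9.09 TiB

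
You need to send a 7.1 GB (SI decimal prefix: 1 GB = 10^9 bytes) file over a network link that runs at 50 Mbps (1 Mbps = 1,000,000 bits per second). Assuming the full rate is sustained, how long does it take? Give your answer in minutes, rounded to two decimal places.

7.1 GB = 7,100,000,000 bytes = 56,800,000,000 bits
50 Mbps = 50,000,000 bits/s
time = 56,800,000,000 / 50,000,000 = 1,136.000 s
1,136.000 s / 60 = 18.93 minutes

18.93 minutes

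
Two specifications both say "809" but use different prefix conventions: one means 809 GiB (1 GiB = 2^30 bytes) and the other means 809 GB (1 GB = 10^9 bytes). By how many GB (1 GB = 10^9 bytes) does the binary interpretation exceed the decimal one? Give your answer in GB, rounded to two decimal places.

59.66 GB

809 GiB = 809 × 1,073,741,824 = 868,657,135,616 bytes
809 GB = 809 × 1,000,000,000 = 809,000,000,000 bytes
difference = 59,657,135,616 bytes
59,657,135,616 / 1,000,000,000 = 59.66 GB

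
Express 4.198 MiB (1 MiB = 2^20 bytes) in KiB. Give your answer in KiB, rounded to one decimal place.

4,298.8 KiB

4.198 MiB = 4.198 × 2^20 bytes = 4,401,922.048 bytes
1 KiB = 2^10 bytes = 1,024 bytes
4,401,922.048 / 1,024 = 4,298.8 KiB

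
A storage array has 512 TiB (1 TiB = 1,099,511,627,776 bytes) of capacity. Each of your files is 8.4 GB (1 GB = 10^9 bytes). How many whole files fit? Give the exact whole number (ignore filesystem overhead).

67,017

Capacity: 512 TiB = 562,949,953,421,312 bytes
Per item: 8.4 GB = 8,400,000,000 bytes
⌊562,949,953,421,312 / 8,400,000,000⌋ = 67,017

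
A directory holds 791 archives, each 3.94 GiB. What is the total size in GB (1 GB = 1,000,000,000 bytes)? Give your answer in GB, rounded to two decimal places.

Total = 791 × 3.94 GiB = 3116.54 GiB
= 3116.54 × 1,073,741,824 bytes = 3,346,359,344,168.96 bytes
1 GB = 1,000,000,000 bytes
3,346,359,344,168.96 / 1,000,000,000 = 3,346.36 GB

3,346.36 GB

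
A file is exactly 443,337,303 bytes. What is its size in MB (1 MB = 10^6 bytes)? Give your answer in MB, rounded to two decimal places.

443,337,303 bytes given.
1 MB = 10^6 bytes = 1,000,000 bytes
443,337,303 / 1,000,000 = 443.34 MB

443.34 MB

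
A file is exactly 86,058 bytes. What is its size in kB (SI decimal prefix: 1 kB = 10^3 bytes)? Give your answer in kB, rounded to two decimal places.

86.06 kB

86,058 bytes given.
1 kB = 1,000 bytes
86,058 / 1,000 = 86.06 kB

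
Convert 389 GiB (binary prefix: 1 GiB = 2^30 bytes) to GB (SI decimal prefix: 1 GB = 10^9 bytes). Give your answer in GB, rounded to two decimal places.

389 GiB = 389 × 2^30 bytes = 417,685,569,536 bytes
1 GB = 1,000,000,000 bytes
417,685,569,536 / 1,000,000,000 = 417.69 GB

417.69 GB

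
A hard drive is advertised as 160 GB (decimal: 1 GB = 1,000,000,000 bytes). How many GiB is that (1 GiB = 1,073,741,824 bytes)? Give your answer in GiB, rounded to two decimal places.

160 GB × 1,000,000,000 bytes/GB = 160,000,000,000 bytes
1 GiB = 2^30 bytes = 1,073,741,824 bytes
160,000,000,000 / 1,073,741,824 = 149.01 GiB

149.01 GiB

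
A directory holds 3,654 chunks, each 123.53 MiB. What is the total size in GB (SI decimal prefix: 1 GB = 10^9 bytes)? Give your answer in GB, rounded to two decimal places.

Total = 3,654 × 123.53 MiB = 451378.62 MiB
= 451378.62 × 1,048,576 bytes = 473,304,787,845.12 bytes
1 GB = 1,000,000,000 bytes
473,304,787,845.12 / 1,000,000,000 = 473.30 GB

473.30 GB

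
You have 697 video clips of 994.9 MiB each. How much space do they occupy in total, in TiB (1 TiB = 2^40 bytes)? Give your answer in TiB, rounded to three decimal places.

0.661 TiB

Total = 697 × 994.9 MiB = 693445.3 MiB
= 693445.3 × 1,048,576 bytes = 727,130,098,892.8 bytes
1 TiB = 1,099,511,627,776 bytes
727,130,098,892.8 / 1,099,511,627,776 = 0.661 TiB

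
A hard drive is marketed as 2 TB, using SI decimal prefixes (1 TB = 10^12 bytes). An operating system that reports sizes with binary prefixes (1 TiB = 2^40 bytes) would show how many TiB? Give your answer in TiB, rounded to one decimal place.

1.8 TiB

2 TB × 1,000,000,000,000 bytes/TB = 2,000,000,000,000 bytes
1 TiB = 1,099,511,627,776 bytes
2,000,000,000,000 / 1,099,511,627,776 = 1.8 TiB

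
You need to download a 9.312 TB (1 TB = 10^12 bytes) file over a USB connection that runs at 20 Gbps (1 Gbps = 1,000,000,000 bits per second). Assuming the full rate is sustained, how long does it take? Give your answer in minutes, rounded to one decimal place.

9.312 TB = 9,312,000,000,000 bytes = 74,496,000,000,000 bits
20 Gbps = 20,000,000,000 bits/s
time = 74,496,000,000,000 / 20,000,000,000 = 3,724.80 s
3,724.80 s / 60 = 62.1 minutes

62.1 minutes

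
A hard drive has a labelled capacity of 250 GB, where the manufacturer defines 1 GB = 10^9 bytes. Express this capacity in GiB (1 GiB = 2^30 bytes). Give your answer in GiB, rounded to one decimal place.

250 GB × 1,000,000,000 bytes/GB = 250,000,000,000 bytes
1 GiB = 1,073,741,824 bytes
250,000,000,000 / 1,073,741,824 = 232.8 GiB

232.8 GiB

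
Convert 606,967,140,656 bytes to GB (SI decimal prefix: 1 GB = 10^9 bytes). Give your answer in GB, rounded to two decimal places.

606,967,140,656 bytes given.
1 GB = 10^9 bytes = 1,000,000,000 bytes
606,967,140,656 / 1,000,000,000 = 606.97 GB

606.97 GB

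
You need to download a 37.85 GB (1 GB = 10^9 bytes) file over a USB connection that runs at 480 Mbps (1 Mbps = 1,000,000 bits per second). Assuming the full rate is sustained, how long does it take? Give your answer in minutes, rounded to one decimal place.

10.5 minutes

37.85 GB = 37,850,000,000 bytes = 302,800,000,000 bits
480 Mbps = 480,000,000 bits/s
time = 302,800,000,000 / 480,000,000 = 630.83 s
630.83 s / 60 = 10.5 minutes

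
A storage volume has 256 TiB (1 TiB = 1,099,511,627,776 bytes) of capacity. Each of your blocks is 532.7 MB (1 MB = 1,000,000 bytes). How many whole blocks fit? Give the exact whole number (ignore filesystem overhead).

528,393

Capacity: 256 TiB = 281,474,976,710,656 bytes
Per item: 532.7 MB = 532,700,000 bytes
⌊281,474,976,710,656 / 532,700,000⌋ = 528,393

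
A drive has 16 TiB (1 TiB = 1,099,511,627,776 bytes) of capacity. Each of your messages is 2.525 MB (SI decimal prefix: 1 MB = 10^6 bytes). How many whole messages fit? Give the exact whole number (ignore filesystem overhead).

6,967,202

Capacity: 16 TiB = 17,592,186,044,416 bytes
Per item: 2.525 MB = 2,525,000 bytes
⌊17,592,186,044,416 / 2,525,000⌋ = 6,967,202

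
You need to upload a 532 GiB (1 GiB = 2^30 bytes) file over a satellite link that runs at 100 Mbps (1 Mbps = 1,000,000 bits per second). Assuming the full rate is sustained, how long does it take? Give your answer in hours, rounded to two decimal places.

532 GiB = 571,230,650,368 bytes = 4,569,845,202,944 bits
100 Mbps = 100,000,000 bits/s
time = 4,569,845,202,944 / 100,000,000 = 45,698.4520 s
45,698.4520 s / 3600 = 12.69 hours

12.69 hours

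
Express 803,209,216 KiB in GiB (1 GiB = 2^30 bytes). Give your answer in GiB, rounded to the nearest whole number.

803,209,216 KiB × 1,024 bytes/KiB = 822,486,237,184 bytes
1 GiB = 2^30 bytes = 1,073,741,824 bytes
822,486,237,184 / 1,073,741,824 = 766 GiB

766 GiB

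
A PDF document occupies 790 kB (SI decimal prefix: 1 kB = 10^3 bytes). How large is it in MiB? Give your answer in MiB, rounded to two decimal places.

790 kB = 790 × 10^3 bytes = 790,000 bytes
1 MiB = 1,048,576 bytes
790,000 / 1,048,576 = 0.75 MiB

0.75 MiB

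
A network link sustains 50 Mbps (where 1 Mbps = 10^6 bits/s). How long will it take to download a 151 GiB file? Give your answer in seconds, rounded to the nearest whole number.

25,942 seconds

151 GiB = 162,135,015,424 bytes = 1,297,080,123,392 bits
50 Mbps = 50,000,000 bits/s
time = 1,297,080,123,392 / 50,000,000 = 25,942 s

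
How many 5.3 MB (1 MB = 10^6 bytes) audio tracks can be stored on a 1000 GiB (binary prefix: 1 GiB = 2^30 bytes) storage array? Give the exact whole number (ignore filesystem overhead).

Capacity: 1000 GiB = 1,073,741,824,000 bytes
Per item: 5.3 MB = 5,300,000 bytes
⌊1,073,741,824,000 / 5,300,000⌋ = 202,592

202,592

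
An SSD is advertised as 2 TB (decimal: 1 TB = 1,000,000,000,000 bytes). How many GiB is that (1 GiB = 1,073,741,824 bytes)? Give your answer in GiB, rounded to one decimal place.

2 TB = 2 × 10^12 bytes = 2,000,000,000,000 bytes
1 GiB = 1,073,741,824 bytes
2,000,000,000,000 / 1,073,741,824 = 1,862.6 GiB

1,862.6 GiB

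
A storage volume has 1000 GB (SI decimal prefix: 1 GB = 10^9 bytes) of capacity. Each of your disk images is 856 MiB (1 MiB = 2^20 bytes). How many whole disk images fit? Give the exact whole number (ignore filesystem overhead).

Capacity: 1000 GB = 1,000,000,000,000 bytes
Per item: 856 MiB = 897,581,056 bytes
⌊1,000,000,000,000 / 897,581,056⌋ = 1,114

1,114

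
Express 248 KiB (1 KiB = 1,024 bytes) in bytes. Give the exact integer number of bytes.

248 × 1,024 = 253,952 bytes  (1 KiB = 2^10 bytes)

253,952 bytes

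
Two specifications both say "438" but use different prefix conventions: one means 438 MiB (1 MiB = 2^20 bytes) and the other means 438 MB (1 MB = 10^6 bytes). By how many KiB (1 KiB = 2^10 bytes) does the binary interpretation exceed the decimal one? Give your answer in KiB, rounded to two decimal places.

20,777.63 KiB

438 MiB = 438 × 1,048,576 = 459,276,288 bytes
438 MB = 438 × 1,000,000 = 438,000,000 bytes
difference = 21,276,288 bytes
21,276,288 / 1,024 = 20,777.63 KiB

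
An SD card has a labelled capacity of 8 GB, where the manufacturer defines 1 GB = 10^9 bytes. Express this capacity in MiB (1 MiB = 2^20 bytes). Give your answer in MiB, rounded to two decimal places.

8 GB = 8 × 10^9 bytes = 8,000,000,000 bytes
1 MiB = 1,048,576 bytes
8,000,000,000 / 1,048,576 = 7,629.39 MiB

7,629.39 MiB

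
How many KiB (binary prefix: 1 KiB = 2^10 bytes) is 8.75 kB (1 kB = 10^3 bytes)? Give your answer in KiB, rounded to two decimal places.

8.75 kB = 8.75 × 10^3 bytes = 8,750 bytes
1 KiB = 2^10 bytes = 1,024 bytes
8,750 / 1,024 = 8.54 KiB

8.54 KiB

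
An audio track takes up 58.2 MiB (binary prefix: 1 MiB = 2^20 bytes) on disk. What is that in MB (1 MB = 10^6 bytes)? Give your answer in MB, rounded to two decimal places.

58.2 MiB = 58.2 × 2^20 bytes = 61,027,123.2 bytes
1 MB = 10^6 bytes = 1,000,000 bytes
61,027,123.2 / 1,000,000 = 61.03 MB

61.03 MB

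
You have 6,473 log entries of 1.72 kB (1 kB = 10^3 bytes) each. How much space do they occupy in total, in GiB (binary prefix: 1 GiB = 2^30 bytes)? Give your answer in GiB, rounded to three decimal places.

0.010 GiB

Total = 6,473 × 1.72 kB = 11133.56 kB
= 11133.56 × 1,000 bytes = 11,133,560 bytes
1 GiB = 1,073,741,824 bytes
11,133,560 / 1,073,741,824 = 0.010 GiB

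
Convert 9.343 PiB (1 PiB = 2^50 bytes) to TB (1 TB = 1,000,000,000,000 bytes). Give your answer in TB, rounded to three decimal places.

10,519.283 TB

9.343 PiB = 9.343 × 2^50 bytes = 10,519,282,829,630,636.032 bytes
1 TB = 1,000,000,000,000 bytes
10,519,282,829,630,636.032 / 1,000,000,000,000 = 10,519.283 TB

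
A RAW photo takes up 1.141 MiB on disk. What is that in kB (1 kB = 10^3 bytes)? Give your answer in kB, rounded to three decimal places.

1.141 MiB = 1.141 × 2^20 bytes = 1,196,425.216 bytes
1 kB = 10^3 bytes = 1,000 bytes
1,196,425.216 / 1,000 = 1,196.425 kB

1,196.425 kB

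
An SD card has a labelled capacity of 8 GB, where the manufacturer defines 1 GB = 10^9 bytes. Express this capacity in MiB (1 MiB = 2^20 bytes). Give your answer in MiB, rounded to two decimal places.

8 GB = 8 × 10^9 bytes = 8,000,000,000 bytes
1 MiB = 2^20 bytes = 1,048,576 bytes
8,000,000,000 / 1,048,576 = 7,629.39 MiB

7,629.39 MiB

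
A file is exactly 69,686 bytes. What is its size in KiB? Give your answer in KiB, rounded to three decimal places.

69,686 bytes given.
1 KiB = 2^10 bytes = 1,024 bytes
69,686 / 1,024 = 68.053 KiB

68.053 KiB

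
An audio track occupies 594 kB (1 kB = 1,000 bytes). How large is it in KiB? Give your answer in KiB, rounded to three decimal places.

580.078 KiB

594 kB × 1,000 bytes/kB = 594,000 bytes
1 KiB = 2^10 bytes = 1,024 bytes
594,000 / 1,024 = 580.078 KiB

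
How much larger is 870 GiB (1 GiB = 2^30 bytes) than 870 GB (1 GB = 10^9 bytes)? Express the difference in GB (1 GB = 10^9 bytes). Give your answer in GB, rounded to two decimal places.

870 GiB = 870 × 1,073,741,824 = 934,155,386,880 bytes
870 GB = 870 × 1,000,000,000 = 870,000,000,000 bytes
difference = 64,155,386,880 bytes
64,155,386,880 / 1,000,000,000 = 64.16 GB

64.16 GB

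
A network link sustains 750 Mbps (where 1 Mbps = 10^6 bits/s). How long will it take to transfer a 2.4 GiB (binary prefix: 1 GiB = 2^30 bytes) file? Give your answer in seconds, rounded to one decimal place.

2.4 GiB = 2,576,980,377.6 bytes = 20,615,843,020.8 bits
750 Mbps = 750,000,000 bits/s
time = 20,615,843,020.8 / 750,000,000 = 27.5 s

27.5 seconds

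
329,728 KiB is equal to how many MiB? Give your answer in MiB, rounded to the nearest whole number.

322 MiB

329,728 KiB × 1,024 bytes/KiB = 337,641,472 bytes
1 MiB = 1,048,576 bytes
337,641,472 / 1,048,576 = 322 MiB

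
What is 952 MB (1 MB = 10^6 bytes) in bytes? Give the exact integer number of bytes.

952,000,000 bytes

952 × 1,000,000 = 952,000,000 bytes  (1 MB = 10^6 bytes)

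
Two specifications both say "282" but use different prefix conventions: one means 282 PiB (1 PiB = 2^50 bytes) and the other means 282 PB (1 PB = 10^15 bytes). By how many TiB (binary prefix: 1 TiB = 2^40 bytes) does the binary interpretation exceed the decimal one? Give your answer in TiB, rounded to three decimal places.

32,290.494 TiB

282 PiB = 282 × 1,125,899,906,842,624 = 317,503,773,729,619,968 bytes
282 PB = 282 × 1,000,000,000,000,000 = 282,000,000,000,000,000 bytes
difference = 35,503,773,729,619,968 bytes
35,503,773,729,619,968 / 1,099,511,627,776 = 32,290.494 TiB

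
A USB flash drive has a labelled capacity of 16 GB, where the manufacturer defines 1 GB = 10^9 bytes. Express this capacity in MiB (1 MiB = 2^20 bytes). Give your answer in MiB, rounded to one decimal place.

15,258.8 MiB

16 GB = 16 × 10^9 bytes = 16,000,000,000 bytes
1 MiB = 1,048,576 bytes
16,000,000,000 / 1,048,576 = 15,258.8 MiB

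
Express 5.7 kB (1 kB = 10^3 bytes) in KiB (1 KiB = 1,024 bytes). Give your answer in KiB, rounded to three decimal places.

5.566 KiB

5.7 kB = 5.7 × 10^3 bytes = 5,700 bytes
1 KiB = 1,024 bytes
5,700 / 1,024 = 5.566 KiB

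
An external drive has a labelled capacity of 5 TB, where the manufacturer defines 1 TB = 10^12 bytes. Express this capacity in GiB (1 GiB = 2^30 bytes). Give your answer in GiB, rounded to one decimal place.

4,656.6 GiB

5 TB × 1,000,000,000,000 bytes/TB = 5,000,000,000,000 bytes
1 GiB = 1,073,741,824 bytes
5,000,000,000,000 / 1,073,741,824 = 4,656.6 GiB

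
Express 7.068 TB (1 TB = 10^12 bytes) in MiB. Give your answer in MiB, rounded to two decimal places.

7.068 TB = 7.068 × 10^12 bytes = 7,068,000,000,000 bytes
1 MiB = 1,048,576 bytes
7,068,000,000,000 / 1,048,576 = 6,740,570.07 MiB

6,740,570.07 MiB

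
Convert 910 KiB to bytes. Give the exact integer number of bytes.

910 × 1,024 = 931,840 bytes  (1 KiB = 2^10 bytes)

931,840 bytes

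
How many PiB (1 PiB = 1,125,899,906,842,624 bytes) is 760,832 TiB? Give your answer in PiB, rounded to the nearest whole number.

743 PiB

760,832 TiB = 760,832 × 2^40 bytes = 836,543,630,784,069,632 bytes
1 PiB = 2^50 bytes = 1,125,899,906,842,624 bytes
836,543,630,784,069,632 / 1,125,899,906,842,624 = 743 PiB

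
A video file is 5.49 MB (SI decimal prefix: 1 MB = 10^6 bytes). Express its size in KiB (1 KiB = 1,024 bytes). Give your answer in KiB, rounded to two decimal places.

5.49 MB = 5.49 × 10^6 bytes = 5,490,000 bytes
1 KiB = 1,024 bytes
5,490,000 / 1,024 = 5,361.33 KiB

5,361.33 KiB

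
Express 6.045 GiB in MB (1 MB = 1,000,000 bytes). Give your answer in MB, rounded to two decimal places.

6.045 GiB × 1,073,741,824 bytes/GiB = 6,490,769,326.08 bytes
1 MB = 1,000,000 bytes
6,490,769,326.08 / 1,000,000 = 6,490.77 MB

6,490.77 MB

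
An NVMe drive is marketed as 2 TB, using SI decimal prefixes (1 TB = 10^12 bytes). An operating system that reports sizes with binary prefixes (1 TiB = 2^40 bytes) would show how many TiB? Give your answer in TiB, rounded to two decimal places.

1.82 TiB

2 TB = 2 × 10^12 bytes = 2,000,000,000,000 bytes
1 TiB = 2^40 bytes = 1,099,511,627,776 bytes
2,000,000,000,000 / 1,099,511,627,776 = 1.82 TiB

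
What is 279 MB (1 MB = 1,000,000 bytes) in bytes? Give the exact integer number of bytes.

279,000,000 bytes

279 × 1,000,000 = 279,000,000 bytes  (1 MB = 10^6 bytes)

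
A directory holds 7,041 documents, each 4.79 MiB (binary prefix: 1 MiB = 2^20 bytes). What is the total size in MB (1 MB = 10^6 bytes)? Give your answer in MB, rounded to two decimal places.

Total = 7,041 × 4.79 MiB = 33726.39 MiB
= 33726.39 × 1,048,576 bytes = 35,364,683,120.64 bytes
1 MB = 1,000,000 bytes
35,364,683,120.64 / 1,000,000 = 35,364.68 MB

35,364.68 MB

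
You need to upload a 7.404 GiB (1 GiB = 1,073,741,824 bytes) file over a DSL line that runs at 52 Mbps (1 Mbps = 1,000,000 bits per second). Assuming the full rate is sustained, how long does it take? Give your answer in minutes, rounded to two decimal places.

7.404 GiB = 7,949,984,464.896 bytes = 63,599,875,719.168 bits
52 Mbps = 52,000,000 bits/s
time = 63,599,875,719.168 / 52,000,000 = 1,223.075 s
1,223.075 s / 60 = 20.38 minutes

20.38 minutes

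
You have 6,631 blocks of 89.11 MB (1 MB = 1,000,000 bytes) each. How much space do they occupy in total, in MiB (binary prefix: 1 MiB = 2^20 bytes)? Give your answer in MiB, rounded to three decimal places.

Total = 6,631 × 89.11 MB = 590888.41 MB
= 590888.41 × 1,000,000 bytes = 590,888,410,000 bytes
1 MiB = 1,048,576 bytes
590,888,410,000 / 1,048,576 = 563,515.100 MiB

563,515.100 MiB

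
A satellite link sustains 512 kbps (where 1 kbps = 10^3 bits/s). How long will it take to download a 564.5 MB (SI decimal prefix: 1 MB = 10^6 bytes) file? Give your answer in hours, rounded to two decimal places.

564.5 MB = 564,500,000 bytes = 4,516,000,000 bits
512 kbps = 512,000 bits/s
time = 4,516,000,000 / 512,000 = 8,820.3125 s
8,820.3125 s / 3600 = 2.45 hours

2.45 hours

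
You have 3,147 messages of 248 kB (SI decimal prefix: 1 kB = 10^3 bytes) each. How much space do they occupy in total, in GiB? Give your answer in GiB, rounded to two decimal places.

Total = 3,147 × 248 kB = 780,456 kB
= 780,456 × 1,000 bytes = 780,456,000 bytes
1 GiB = 1,073,741,824 bytes
780,456,000 / 1,073,741,824 = 0.73 GiB

0.73 GiB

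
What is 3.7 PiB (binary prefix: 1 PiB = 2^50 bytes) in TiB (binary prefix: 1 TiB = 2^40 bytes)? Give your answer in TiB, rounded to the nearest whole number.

3.7 PiB = 3.7 × 2^50 bytes = 4,165,829,655,317,708.8 bytes
1 TiB = 1,099,511,627,776 bytes
4,165,829,655,317,708.8 / 1,099,511,627,776 = 3,789 TiB

3,789 TiB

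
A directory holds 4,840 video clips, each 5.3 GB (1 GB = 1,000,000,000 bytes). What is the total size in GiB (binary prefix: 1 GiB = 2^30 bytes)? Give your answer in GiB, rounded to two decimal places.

23,890.29 GiB

Total = 4,840 × 5.3 GB = 25,652 GB
= 25,652 × 1,000,000,000 bytes = 25,652,000,000,000 bytes
1 GiB = 1,073,741,824 bytes
25,652,000,000,000 / 1,073,741,824 = 23,890.29 GiB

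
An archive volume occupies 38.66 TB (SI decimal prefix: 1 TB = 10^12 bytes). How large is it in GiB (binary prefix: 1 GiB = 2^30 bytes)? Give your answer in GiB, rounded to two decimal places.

36,004.93 GiB

38.66 TB × 1,000,000,000,000 bytes/TB = 38,660,000,000,000 bytes
1 GiB = 2^30 bytes = 1,073,741,824 bytes
38,660,000,000,000 / 1,073,741,824 = 36,004.93 GiB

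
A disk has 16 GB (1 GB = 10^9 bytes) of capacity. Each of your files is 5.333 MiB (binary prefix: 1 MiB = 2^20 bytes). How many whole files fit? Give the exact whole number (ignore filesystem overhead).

2,861

Capacity: 16 GB = 16,000,000,000 bytes
Per item: 5.333 MiB = 5,592,055.808 bytes
⌊16,000,000,000 / 5,592,055.808⌋ = 2,861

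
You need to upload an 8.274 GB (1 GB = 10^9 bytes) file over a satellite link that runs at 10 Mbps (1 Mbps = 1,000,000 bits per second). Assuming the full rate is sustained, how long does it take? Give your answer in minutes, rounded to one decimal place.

8.274 GB = 8,274,000,000 bytes = 66,192,000,000 bits
10 Mbps = 10,000,000 bits/s
time = 66,192,000,000 / 10,000,000 = 6,619.20 s
6,619.20 s / 60 = 110.3 minutes

110.3 minutes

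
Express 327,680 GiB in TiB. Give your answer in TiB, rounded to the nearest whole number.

320 TiB

327,680 GiB = 327,680 × 2^30 bytes = 351,843,720,888,320 bytes
1 TiB = 2^40 bytes = 1,099,511,627,776 bytes
351,843,720,888,320 / 1,099,511,627,776 = 320 TiB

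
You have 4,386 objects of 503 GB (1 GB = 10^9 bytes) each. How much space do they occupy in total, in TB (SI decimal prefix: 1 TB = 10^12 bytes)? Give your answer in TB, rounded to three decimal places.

2,206.158 TB

Total = 4,386 × 503 GB = 2,206,158 GB
= 2,206,158 × 1,000,000,000 bytes = 2,206,158,000,000,000 bytes
1 TB = 1,000,000,000,000 bytes
2,206,158,000,000,000 / 1,000,000,000,000 = 2,206.158 TB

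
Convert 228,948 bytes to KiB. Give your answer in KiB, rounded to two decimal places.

223.58 KiB

228,948 bytes given.
1 KiB = 2^10 bytes = 1,024 bytes
228,948 / 1,024 = 223.58 KiB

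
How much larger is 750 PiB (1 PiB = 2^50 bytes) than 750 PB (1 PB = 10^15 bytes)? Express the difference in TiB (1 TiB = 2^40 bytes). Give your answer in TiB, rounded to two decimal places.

750 PiB = 750 × 1,125,899,906,842,624 = 844,424,930,131,968,000 bytes
750 PB = 750 × 1,000,000,000,000,000 = 750,000,000,000,000,000 bytes
difference = 94,424,930,131,968,000 bytes
94,424,930,131,968,000 / 1,099,511,627,776 = 85,878.97 TiB

85,878.97 TiB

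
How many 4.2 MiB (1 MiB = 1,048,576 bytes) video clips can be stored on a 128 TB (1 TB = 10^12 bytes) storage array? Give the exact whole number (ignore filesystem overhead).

Capacity: 128 TB = 128,000,000,000,000 bytes
Per item: 4.2 MiB = 4,404,019.2 bytes
⌊128,000,000,000,000 / 4,404,019.2⌋ = 29,064,360

29,064,360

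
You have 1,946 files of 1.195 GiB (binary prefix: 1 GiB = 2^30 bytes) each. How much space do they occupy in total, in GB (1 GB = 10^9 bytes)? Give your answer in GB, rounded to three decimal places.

Total = 1,946 × 1.195 GiB = 2325.47 GiB
= 2325.47 × 1,073,741,824 bytes = 2,496,954,399,457.28 bytes
1 GB = 1,000,000,000 bytes
2,496,954,399,457.28 / 1,000,000,000 = 2,496.954 GB

2,496.954 GB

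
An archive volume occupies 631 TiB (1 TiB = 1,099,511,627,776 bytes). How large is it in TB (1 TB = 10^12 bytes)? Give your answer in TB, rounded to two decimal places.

693.79 TB

631 TiB × 1,099,511,627,776 bytes/TiB = 693,791,837,126,656 bytes
1 TB = 1,000,000,000,000 bytes
693,791,837,126,656 / 1,000,000,000,000 = 693.79 TB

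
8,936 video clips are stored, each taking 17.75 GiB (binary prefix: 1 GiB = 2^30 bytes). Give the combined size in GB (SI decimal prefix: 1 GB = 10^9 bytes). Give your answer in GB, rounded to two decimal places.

170,310.49 GB

Total = 8,936 × 17.75 GiB = 158,614 GiB
= 158,614 × 1,073,741,824 bytes = 170,310,485,671,936 bytes
1 GB = 1,000,000,000 bytes
170,310,485,671,936 / 1,000,000,000 = 170,310.49 GB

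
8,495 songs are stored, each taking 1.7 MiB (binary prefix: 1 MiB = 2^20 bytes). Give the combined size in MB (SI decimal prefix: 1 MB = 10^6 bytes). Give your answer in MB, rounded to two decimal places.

15,143.01 MB

Total = 8,495 × 1.7 MiB = 14441.5 MiB
= 14441.5 × 1,048,576 bytes = 15,143,010,304 bytes
1 MB = 1,000,000 bytes
15,143,010,304 / 1,000,000 = 15,143.01 MB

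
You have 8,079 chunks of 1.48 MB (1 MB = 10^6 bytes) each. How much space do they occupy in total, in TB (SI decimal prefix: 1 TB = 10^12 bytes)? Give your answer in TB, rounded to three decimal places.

Total = 8,079 × 1.48 MB = 11956.92 MB
= 11956.92 × 1,000,000 bytes = 11,956,920,000 bytes
1 TB = 1,000,000,000,000 bytes
11,956,920,000 / 1,000,000,000,000 = 0.012 TB

0.012 TB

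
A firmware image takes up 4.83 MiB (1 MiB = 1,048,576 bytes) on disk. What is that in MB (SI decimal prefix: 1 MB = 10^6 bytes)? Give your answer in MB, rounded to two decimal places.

4.83 MiB = 4.83 × 2^20 bytes = 5,064,622.08 bytes
1 MB = 1,000,000 bytes
5,064,622.08 / 1,000,000 = 5.06 MB

5.06 MB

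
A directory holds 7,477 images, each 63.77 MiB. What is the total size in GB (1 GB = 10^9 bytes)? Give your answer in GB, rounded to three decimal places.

Total = 7,477 × 63.77 MiB = 476808.29 MiB
= 476808.29 × 1,048,576 bytes = 499,969,729,495.04 bytes
1 GB = 1,000,000,000 bytes
499,969,729,495.04 / 1,000,000,000 = 499.970 GB

499.970 GB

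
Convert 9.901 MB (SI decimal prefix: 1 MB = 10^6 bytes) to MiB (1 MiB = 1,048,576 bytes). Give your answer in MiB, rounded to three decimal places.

9.901 MB × 1,000,000 bytes/MB = 9,901,000 bytes
1 MiB = 2^20 bytes = 1,048,576 bytes
9,901,000 / 1,048,576 = 9.442 MiB

9.442 MiB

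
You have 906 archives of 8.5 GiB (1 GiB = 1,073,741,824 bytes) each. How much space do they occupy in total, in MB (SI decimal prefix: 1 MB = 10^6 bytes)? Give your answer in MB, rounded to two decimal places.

Total = 906 × 8.5 GiB = 7701 GiB
= 7701 × 1,073,741,824 bytes = 8,268,885,786,624 bytes
1 MB = 1,000,000 bytes
8,268,885,786,624 / 1,000,000 = 8,268,885.79 MB

8,268,885.79 MB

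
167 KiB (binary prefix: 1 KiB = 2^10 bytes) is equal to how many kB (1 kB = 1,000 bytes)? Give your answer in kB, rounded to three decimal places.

171.008 kB

167 KiB × 1,024 bytes/KiB = 171,008 bytes
1 kB = 1,000 bytes
171,008 / 1,000 = 171.008 kB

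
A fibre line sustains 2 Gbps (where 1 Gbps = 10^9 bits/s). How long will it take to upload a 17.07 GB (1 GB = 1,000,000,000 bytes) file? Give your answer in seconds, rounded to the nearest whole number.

17.07 GB = 17,070,000,000 bytes = 136,560,000,000 bits
2 Gbps = 2,000,000,000 bits/s
time = 136,560,000,000 / 2,000,000,000 = 68 s

68 seconds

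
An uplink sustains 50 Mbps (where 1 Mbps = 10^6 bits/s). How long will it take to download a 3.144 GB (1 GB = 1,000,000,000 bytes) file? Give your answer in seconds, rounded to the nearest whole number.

3.144 GB = 3,144,000,000 bytes = 25,152,000,000 bits
50 Mbps = 50,000,000 bits/s
time = 25,152,000,000 / 50,000,000 = 503 s

503 seconds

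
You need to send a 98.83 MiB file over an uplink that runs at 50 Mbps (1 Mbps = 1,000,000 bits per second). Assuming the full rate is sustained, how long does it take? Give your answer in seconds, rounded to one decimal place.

98.83 MiB = 103,630,766.08 bytes = 829,046,128.64 bits
50 Mbps = 50,000,000 bits/s
time = 829,046,128.64 / 50,000,000 = 16.6 s

16.6 seconds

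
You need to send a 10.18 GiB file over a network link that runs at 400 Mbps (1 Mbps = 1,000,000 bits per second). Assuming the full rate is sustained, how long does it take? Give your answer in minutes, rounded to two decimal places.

3.64 minutes

10.18 GiB = 10,930,691,768.32 bytes = 87,445,534,146.56 bits
400 Mbps = 400,000,000 bits/s
time = 87,445,534,146.56 / 400,000,000 = 218.614 s
218.614 s / 60 = 3.64 minutes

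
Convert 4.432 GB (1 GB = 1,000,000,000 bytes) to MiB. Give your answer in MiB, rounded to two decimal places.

4,226.68 MiB

4.432 GB = 4.432 × 10^9 bytes = 4,432,000,000 bytes
1 MiB = 2^20 bytes = 1,048,576 bytes
4,432,000,000 / 1,048,576 = 4,226.68 MiB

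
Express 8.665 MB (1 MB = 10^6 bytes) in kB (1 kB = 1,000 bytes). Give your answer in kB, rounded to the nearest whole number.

8.665 MB × 1,000,000 bytes/MB = 8,665,000 bytes
1 kB = 10^3 bytes = 1,000 bytes
8,665,000 / 1,000 = 8,665 kB

8,665 kB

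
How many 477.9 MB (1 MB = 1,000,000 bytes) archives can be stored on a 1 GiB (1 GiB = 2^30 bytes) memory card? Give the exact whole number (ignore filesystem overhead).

Capacity: 1 GiB = 1,073,741,824 bytes
Per item: 477.9 MB = 477,900,000 bytes
⌊1,073,741,824 / 477,900,000⌋ = 2

2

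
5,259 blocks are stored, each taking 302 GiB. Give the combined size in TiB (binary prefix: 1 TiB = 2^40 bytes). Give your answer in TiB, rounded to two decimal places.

1,550.99 TiB

Total = 5,259 × 302 GiB = 1,588,218 GiB
= 1,588,218 × 1,073,741,824 bytes = 1,705,336,092,229,632 bytes
1 TiB = 1,099,511,627,776 bytes
1,705,336,092,229,632 / 1,099,511,627,776 = 1,550.99 TiB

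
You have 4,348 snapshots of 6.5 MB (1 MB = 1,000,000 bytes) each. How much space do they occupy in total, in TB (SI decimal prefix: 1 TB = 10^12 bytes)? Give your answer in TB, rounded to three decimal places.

Total = 4,348 × 6.5 MB = 28,262 MB
= 28,262 × 1,000,000 bytes = 28,262,000,000 bytes
1 TB = 1,000,000,000,000 bytes
28,262,000,000 / 1,000,000,000,000 = 0.028 TB

0.028 TB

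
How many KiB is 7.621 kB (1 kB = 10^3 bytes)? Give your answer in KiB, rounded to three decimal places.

7.621 kB = 7.621 × 10^3 bytes = 7,621 bytes
1 KiB = 1,024 bytes
7,621 / 1,024 = 7.442 KiB

7.442 KiB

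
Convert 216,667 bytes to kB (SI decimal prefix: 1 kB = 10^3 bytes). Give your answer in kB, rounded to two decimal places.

216.67 kB

216,667 bytes given.
1 kB = 1,000 bytes
216,667 / 1,000 = 216.67 kB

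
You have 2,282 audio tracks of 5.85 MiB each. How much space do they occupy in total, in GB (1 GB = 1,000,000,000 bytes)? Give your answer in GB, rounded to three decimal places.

13.998 GB

Total = 2,282 × 5.85 MiB = 13349.7 MiB
= 13349.7 × 1,048,576 bytes = 13,998,175,027.2 bytes
1 GB = 1,000,000,000 bytes
13,998,175,027.2 / 1,000,000,000 = 13.998 GB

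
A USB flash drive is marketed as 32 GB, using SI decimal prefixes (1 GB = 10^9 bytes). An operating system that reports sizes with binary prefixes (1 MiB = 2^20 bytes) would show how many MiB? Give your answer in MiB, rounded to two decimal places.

32 GB = 32 × 10^9 bytes = 32,000,000,000 bytes
1 MiB = 2^20 bytes = 1,048,576 bytes
32,000,000,000 / 1,048,576 = 30,517.58 MiB

30,517.58 MiB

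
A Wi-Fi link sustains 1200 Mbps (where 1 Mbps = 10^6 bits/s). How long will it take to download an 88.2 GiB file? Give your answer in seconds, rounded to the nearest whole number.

88.2 GiB = 94,704,028,876.8 bytes = 757,632,231,014.4 bits
1200 Mbps = 1,200,000,000 bits/s
time = 757,632,231,014.4 / 1,200,000,000 = 631 s

631 seconds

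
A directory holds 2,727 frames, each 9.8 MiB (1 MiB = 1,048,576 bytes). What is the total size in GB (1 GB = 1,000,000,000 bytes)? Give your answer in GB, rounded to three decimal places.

Total = 2,727 × 9.8 MiB = 26724.6 MiB
= 26724.6 × 1,048,576 bytes = 28,022,774,169.6 bytes
1 GB = 1,000,000,000 bytes
28,022,774,169.6 / 1,000,000,000 = 28.023 GB

28.023 GB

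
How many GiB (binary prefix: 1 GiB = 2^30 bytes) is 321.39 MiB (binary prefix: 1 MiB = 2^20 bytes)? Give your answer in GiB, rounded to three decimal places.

321.39 MiB = 321.39 × 2^20 bytes = 337,001,840.64 bytes
1 GiB = 1,073,741,824 bytes
337,001,840.64 / 1,073,741,824 = 0.314 GiB

0.314 GiB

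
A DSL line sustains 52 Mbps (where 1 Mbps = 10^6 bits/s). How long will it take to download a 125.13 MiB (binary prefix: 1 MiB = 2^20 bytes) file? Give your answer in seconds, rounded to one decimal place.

125.13 MiB = 131,208,314.88 bytes = 1,049,666,519.04 bits
52 Mbps = 52,000,000 bits/s
time = 1,049,666,519.04 / 52,000,000 = 20.2 s

20.2 seconds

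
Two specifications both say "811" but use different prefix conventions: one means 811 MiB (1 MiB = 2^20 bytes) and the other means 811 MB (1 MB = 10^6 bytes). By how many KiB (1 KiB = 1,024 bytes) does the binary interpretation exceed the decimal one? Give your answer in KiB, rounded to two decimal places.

811 MiB = 811 × 1,048,576 = 850,395,136 bytes
811 MB = 811 × 1,000,000 = 811,000,000 bytes
difference = 39,395,136 bytes
39,395,136 / 1,024 = 38,471.81 KiB

38,471.81 KiB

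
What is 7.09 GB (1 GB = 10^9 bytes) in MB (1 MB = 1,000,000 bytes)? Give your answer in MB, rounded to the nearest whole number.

7,090 MB

7.09 GB = 7.09 × 10^9 bytes = 7,090,000,000 bytes
1 MB = 10^6 bytes = 1,000,000 bytes
7,090,000,000 / 1,000,000 = 7,090 MB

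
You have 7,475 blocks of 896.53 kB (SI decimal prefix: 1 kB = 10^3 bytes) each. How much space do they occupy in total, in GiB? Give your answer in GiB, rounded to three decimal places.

Total = 7,475 × 896.53 kB = 6701561.75 kB
= 6701561.75 × 1,000 bytes = 6,701,561,750 bytes
1 GiB = 1,073,741,824 bytes
6,701,561,750 / 1,073,741,824 = 6.241 GiB

6.241 GiB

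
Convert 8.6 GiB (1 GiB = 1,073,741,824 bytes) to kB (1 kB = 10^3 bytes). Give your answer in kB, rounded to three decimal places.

8.6 GiB × 1,073,741,824 bytes/GiB = 9,234,179,686.4 bytes
1 kB = 10^3 bytes = 1,000 bytes
9,234,179,686.4 / 1,000 = 9,234,179.686 kB

9,234,179.686 kB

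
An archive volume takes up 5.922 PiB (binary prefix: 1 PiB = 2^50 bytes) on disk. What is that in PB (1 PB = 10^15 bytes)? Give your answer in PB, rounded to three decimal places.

6.668 PB

5.922 PiB = 5.922 × 2^50 bytes = 6,667,579,248,322,019.328 bytes
1 PB = 1,000,000,000,000,000 bytes
6,667,579,248,322,019.328 / 1,000,000,000,000,000 = 6.668 PB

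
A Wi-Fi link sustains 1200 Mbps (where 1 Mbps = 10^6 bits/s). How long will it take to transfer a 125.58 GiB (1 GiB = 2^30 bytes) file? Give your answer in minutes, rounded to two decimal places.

14.98 minutes

125.58 GiB = 134,840,498,257.92 bytes = 1,078,723,986,063.36 bits
1200 Mbps = 1,200,000,000 bits/s
time = 1,078,723,986,063.36 / 1,200,000,000 = 898.937 s
898.937 s / 60 = 14.98 minutes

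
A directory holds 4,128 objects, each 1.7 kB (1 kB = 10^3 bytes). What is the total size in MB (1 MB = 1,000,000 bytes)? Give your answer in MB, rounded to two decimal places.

7.02 MB

Total = 4,128 × 1.7 kB = 7017.6 kB
= 7017.6 × 1,000 bytes = 7,017,600 bytes
1 MB = 1,000,000 bytes
7,017,600 / 1,000,000 = 7.02 MB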